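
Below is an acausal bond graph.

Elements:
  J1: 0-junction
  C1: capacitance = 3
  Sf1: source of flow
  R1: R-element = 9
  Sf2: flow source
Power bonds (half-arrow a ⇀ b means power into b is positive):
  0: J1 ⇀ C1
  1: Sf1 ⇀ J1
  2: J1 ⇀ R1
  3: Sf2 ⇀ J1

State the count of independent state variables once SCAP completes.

β1 |Sf1  (source Sf1 imposes f)
β3 |Sf2  (Sf2: flow source, stroke at near end)
β0 |J1  (C1 outputs effort q/C1)
β2 |R1  (0-jn J1 has e-setter on 0)

1  (C1 all integral)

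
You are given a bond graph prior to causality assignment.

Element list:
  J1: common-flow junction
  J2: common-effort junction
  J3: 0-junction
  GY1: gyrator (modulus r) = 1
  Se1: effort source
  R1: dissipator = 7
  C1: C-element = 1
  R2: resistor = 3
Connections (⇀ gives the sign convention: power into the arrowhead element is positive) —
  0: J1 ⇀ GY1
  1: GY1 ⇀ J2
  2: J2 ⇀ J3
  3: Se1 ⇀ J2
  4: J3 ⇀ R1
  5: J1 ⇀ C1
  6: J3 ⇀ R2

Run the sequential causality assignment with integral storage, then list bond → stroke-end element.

#0 |GY1
#1 |GY1
#2 |J3
#3 |J2
#4 |R1
#5 |J1
#6 |R2

b3 |J2  (Se1 (Se) sets effort on bond)
b1 |GY1  (J2: bond 3 brought effort, rest push out)
b2 |J3  (J2 effort already set via bond 3)
b4 |R1  (J3: bond 2 brought effort, rest push out)
b6 |R2  (0-jn J3 has e-setter on 2)
b0 |GY1  (through GY1, causality inverts; strokes same side of GY1)
b5 |J1  (1-jn J1 has f-setter on 0)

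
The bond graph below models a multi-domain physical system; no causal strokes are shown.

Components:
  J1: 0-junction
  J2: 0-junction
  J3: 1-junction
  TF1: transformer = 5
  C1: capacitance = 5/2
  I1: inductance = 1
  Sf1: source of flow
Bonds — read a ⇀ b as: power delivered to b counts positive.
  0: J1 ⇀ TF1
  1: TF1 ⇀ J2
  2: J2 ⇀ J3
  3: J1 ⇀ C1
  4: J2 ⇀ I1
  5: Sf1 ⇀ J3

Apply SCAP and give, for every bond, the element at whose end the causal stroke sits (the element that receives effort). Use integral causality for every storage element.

β5 |Sf1  (Sf1: flow source, stroke at near end)
β2 |J3  (J3 flow already set via bond 5)
β3 |J1  (C1: C, integral causality)
β0 |TF1  (J1 effort already set via bond 3)
β1 |J2  (through TF1, causality passes straight; one stroke at TF1)
β4 |I1  (J2 effort already set via bond 1)

β0 stroke→TF1
β1 stroke→J2
β2 stroke→J3
β3 stroke→J1
β4 stroke→I1
β5 stroke→Sf1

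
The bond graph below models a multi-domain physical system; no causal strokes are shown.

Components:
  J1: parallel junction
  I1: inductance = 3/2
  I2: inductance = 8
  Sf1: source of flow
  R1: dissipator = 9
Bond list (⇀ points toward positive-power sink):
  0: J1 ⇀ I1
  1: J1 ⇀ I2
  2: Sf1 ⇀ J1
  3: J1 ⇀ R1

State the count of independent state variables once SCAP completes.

β2 →Sf1  (source Sf1 imposes f)
β0 →I1  (I1 outputs flow p/I1)
β1 →I2  (I2 integral (f out))
β3 →J1  (closing 0-jn rule on J1)

2  (I1, I2 all integral)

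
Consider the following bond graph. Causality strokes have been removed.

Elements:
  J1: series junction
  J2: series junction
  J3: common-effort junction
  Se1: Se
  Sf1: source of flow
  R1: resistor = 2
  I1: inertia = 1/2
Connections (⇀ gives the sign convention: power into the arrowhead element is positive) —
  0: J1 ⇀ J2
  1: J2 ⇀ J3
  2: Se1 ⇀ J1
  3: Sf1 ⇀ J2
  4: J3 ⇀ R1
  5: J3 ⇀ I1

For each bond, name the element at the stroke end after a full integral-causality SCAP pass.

β0 →J2
β1 →J2
β2 →J1
β3 →Sf1
β4 →J3
β5 →I1

bond 2 stroke→J1  (source Se1 imposes e)
bond 3 stroke→Sf1  (Sf1 fixes flow; stroke at Sf1)
bond 0 stroke→J2  (only one flow-in slot at J1)
bond 1 stroke→J2  (common-f at J2 fixed by 3)
bond 5 stroke→I1  (I1 outputs flow p/I1)
bond 4 stroke→J3  (closing 0-jn rule on J3)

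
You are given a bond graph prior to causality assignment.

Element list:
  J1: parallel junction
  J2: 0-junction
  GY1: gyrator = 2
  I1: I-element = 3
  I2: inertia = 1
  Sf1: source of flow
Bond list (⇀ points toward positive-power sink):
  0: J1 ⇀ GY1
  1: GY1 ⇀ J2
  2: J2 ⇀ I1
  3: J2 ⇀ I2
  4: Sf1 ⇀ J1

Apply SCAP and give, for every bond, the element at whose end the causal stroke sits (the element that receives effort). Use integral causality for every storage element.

bond 0 stroke→J1
bond 1 stroke→J2
bond 2 stroke→I1
bond 3 stroke→I2
bond 4 stroke→Sf1

#4 →Sf1  (source Sf1 imposes f)
#0 →J1  (J1: last free bond brings effort in)
#1 →J2  (GY1: gyrator matches bond 0)
#2 →I1  (J2 effort already set via bond 1)
#3 →I2  (J2: bond 1 brought effort, rest push out)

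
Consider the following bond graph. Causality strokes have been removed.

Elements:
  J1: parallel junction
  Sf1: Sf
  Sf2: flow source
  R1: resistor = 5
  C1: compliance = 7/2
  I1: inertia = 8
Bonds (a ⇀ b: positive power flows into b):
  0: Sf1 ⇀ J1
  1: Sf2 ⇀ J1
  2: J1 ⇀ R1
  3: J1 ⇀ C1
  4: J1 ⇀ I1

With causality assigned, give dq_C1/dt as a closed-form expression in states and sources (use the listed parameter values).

dq_C1/dt = F_Sf1 + F_Sf2 - p_I1/8 - 2*q_C1/35

β0 stroke→Sf1  (Sf1 fixes flow; stroke at Sf1)
β1 stroke→Sf2  (source Sf2 imposes f)
β3 stroke→J1  (C1: C, integral causality)
β2 stroke→R1  (common-e at J1 fixed by 3)
β4 stroke→I1  (0-jn J1 has e-setter on 3)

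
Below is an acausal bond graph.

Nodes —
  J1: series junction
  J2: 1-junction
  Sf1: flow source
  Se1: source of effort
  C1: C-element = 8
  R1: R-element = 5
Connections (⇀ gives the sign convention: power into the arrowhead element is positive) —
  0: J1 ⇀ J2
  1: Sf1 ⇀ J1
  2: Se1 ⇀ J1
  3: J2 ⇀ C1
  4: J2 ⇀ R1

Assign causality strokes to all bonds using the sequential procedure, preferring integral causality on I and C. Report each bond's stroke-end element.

β0 →J1
β1 →Sf1
β2 →J1
β3 →J2
β4 →J2

#1 |Sf1  (Sf1: flow source, stroke at near end)
#2 |J1  (Se1 (Se) sets effort on bond)
#0 |J1  (1-jn J1 has f-setter on 1)
#3 |J2  (common-f at J2 fixed by 0)
#4 |J2  (J2 flow already set via bond 0)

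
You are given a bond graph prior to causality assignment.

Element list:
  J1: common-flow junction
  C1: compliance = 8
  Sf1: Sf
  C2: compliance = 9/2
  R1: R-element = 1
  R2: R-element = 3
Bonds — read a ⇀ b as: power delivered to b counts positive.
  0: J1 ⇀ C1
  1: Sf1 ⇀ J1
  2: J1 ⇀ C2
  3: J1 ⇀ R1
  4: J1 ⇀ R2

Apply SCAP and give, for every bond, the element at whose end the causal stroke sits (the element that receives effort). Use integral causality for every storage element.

bond 0 →J1
bond 1 →Sf1
bond 2 →J1
bond 3 →J1
bond 4 →J1

bond 1 stroke→Sf1  (source Sf1 imposes f)
bond 0 stroke→J1  (J1 flow already set via bond 1)
bond 2 stroke→J1  (J1: bond 1 brought flow, rest push out)
bond 3 stroke→J1  (J1: bond 1 brought flow, rest push out)
bond 4 stroke→J1  (1-jn J1 has f-setter on 1)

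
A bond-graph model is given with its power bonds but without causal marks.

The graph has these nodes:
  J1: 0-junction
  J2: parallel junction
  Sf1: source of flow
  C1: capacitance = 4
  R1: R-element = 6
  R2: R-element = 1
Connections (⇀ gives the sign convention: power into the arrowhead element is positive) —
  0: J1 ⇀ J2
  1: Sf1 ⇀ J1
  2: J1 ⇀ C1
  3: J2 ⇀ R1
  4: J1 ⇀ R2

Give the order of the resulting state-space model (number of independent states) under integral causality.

1  (C1 all integral)

#1 |Sf1  (Sf1 (Sf) sets flow on bond)
#2 |J1  (C1: C, integral causality)
#0 |J2  (0-jn J1 has e-setter on 2)
#4 |R2  (J1 effort already set via bond 2)
#3 |R1  (common-e at J2 fixed by 0)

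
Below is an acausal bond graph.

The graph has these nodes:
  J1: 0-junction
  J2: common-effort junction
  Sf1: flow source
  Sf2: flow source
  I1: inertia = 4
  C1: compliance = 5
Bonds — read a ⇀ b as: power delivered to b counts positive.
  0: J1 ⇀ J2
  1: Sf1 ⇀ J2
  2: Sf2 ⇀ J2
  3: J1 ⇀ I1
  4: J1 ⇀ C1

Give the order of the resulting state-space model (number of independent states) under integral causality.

#1 stroke→Sf1  (Sf1 (Sf) sets flow on bond)
#2 stroke→Sf2  (source Sf2 imposes f)
#0 stroke→J2  (J2: last free bond brings effort in)
#3 stroke→I1  (prefer integral on I1)
#4 stroke→J1  (J1: last free bond brings effort in)

2  (C1, I1 all integral)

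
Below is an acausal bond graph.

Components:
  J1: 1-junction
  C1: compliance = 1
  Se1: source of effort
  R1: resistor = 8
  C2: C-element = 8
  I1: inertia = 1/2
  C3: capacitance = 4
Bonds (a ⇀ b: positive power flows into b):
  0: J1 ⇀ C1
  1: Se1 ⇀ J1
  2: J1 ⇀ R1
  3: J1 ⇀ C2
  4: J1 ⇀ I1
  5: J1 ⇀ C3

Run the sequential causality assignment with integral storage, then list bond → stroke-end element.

β1 stroke→J1  (Se1: effort source, stroke at far end)
β0 stroke→J1  (C1: C, integral causality)
β3 stroke→J1  (C2 outputs effort q/C2)
β4 stroke→I1  (I1 outputs flow p/I1)
β2 stroke→J1  (1-jn J1 has f-setter on 4)
β5 stroke→J1  (1-jn J1 has f-setter on 4)

b0 stroke→J1
b1 stroke→J1
b2 stroke→J1
b3 stroke→J1
b4 stroke→I1
b5 stroke→J1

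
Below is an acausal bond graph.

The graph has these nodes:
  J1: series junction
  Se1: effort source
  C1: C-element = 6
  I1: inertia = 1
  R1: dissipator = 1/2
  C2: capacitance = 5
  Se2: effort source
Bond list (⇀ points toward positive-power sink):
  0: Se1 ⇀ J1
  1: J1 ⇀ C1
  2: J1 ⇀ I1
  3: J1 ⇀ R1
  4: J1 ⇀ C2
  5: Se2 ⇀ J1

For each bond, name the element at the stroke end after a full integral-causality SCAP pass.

β0 stroke→J1
β1 stroke→J1
β2 stroke→I1
β3 stroke→J1
β4 stroke→J1
β5 stroke→J1

b0 |J1  (Se1 fixes effort; stroke away)
b5 |J1  (source Se2 imposes e)
b1 |J1  (C1: C, integral causality)
b2 |I1  (I1: I, integral causality)
b3 |J1  (J1: bond 2 brought flow, rest push out)
b4 |J1  (J1 flow already set via bond 2)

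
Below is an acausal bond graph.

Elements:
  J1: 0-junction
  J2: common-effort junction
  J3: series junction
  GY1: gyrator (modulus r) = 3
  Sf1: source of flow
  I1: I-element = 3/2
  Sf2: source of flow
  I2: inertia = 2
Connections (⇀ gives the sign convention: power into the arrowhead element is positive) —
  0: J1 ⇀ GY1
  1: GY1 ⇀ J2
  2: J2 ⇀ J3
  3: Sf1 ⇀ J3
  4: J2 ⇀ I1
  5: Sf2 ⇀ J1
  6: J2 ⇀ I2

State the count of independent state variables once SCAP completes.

2  (I1, I2 all integral)

b3 |Sf1  (Sf1 fixes flow; stroke at Sf1)
b5 |Sf2  (Sf2 fixes flow; stroke at Sf2)
b0 |J1  (J1 needs exactly one e-in)
b2 |J3  (J3: bond 3 brought flow, rest push out)
b1 |J2  (through GY1, causality inverts; strokes same side of GY1)
b4 |I1  (0-jn J2 has e-setter on 1)
b6 |I2  (J2: bond 1 brought effort, rest push out)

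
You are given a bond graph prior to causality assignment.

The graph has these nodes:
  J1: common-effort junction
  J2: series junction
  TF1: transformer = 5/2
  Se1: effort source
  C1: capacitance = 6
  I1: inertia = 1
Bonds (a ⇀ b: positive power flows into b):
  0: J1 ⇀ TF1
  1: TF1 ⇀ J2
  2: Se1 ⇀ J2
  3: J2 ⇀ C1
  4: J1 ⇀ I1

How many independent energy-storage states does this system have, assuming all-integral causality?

2  (C1, I1 all integral)

#2 →J2  (Se1: effort source, stroke at far end)
#3 →J2  (prefer integral on C1)
#1 →TF1  (J2: last free bond brings flow in)
#0 →J1  (through TF1, causality passes straight; one stroke at TF1)
#4 →I1  (J1: bond 0 brought effort, rest push out)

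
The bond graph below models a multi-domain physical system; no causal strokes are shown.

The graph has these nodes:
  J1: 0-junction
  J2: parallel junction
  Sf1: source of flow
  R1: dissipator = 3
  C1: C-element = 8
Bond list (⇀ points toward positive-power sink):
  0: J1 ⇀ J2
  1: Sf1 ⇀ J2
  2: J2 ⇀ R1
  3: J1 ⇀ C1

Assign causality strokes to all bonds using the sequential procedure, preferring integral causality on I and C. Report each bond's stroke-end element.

β0 stroke at J2
β1 stroke at Sf1
β2 stroke at R1
β3 stroke at J1

β1 stroke→Sf1  (Sf1: flow source, stroke at near end)
β3 stroke→J1  (C1 outputs effort q/C1)
β0 stroke→J2  (common-e at J1 fixed by 3)
β2 stroke→R1  (0-jn J2 has e-setter on 0)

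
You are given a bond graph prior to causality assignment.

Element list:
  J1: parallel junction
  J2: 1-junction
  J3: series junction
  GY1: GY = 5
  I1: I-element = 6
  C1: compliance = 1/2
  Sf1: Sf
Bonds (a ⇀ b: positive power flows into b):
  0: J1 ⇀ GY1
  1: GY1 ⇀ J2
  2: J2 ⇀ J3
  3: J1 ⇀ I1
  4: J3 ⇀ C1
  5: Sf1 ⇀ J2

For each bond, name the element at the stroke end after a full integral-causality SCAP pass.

b5 stroke at Sf1  (Sf1: flow source, stroke at near end)
b1 stroke at J2  (1-jn J2 has f-setter on 5)
b2 stroke at J2  (common-f at J2 fixed by 5)
b4 stroke at J3  (common-f at J3 fixed by 2)
b0 stroke at J1  (GY1 both-in/both-out from 1)
b3 stroke at I1  (0-jn J1 has e-setter on 0)

bond 0 →J1
bond 1 →J2
bond 2 →J2
bond 3 →I1
bond 4 →J3
bond 5 →Sf1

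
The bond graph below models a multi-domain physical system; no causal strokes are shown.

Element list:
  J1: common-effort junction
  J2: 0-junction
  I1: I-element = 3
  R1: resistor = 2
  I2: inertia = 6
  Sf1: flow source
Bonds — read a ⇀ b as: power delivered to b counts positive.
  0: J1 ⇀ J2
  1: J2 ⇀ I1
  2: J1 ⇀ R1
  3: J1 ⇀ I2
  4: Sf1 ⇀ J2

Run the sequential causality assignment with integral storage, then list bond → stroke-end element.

β0 |J2
β1 |I1
β2 |J1
β3 |I2
β4 |Sf1

b4 stroke→Sf1  (Sf1 fixes flow; stroke at Sf1)
b1 stroke→I1  (I1: I, integral causality)
b0 stroke→J2  (J2: last free bond brings effort in)
b3 stroke→I2  (I2: I, integral causality)
b2 stroke→J1  (J1: last free bond brings effort in)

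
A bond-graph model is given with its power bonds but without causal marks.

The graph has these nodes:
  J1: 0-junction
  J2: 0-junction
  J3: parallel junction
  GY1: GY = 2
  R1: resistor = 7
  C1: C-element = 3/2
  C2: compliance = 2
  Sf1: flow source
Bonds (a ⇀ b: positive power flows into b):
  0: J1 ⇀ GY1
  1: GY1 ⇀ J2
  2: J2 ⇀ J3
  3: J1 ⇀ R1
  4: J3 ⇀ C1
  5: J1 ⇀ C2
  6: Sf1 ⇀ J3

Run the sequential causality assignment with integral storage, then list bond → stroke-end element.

b6 stroke at Sf1  (Sf1 (Sf) sets flow on bond)
b4 stroke at J3  (C1 integral (e out))
b2 stroke at J2  (J3: bond 4 brought effort, rest push out)
b1 stroke at GY1  (0-jn J2 has e-setter on 2)
b0 stroke at GY1  (GY1: gyrator matches bond 1)
b5 stroke at J1  (C2 integral (e out))
b3 stroke at R1  (J1: bond 5 brought effort, rest push out)

β0 stroke→GY1
β1 stroke→GY1
β2 stroke→J2
β3 stroke→R1
β4 stroke→J3
β5 stroke→J1
β6 stroke→Sf1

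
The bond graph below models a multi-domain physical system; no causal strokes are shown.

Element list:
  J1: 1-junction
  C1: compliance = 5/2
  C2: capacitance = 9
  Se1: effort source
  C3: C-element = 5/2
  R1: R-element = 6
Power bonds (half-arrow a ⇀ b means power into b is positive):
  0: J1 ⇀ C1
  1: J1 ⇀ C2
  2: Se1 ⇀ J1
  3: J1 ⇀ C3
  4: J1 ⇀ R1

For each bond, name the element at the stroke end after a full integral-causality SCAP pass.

β0 →J1
β1 →J1
β2 →J1
β3 →J1
β4 →R1

β2 →J1  (Se1 (Se) sets effort on bond)
β0 →J1  (C1 outputs effort q/C1)
β1 →J1  (C2 outputs effort q/C2)
β3 →J1  (prefer integral on C3)
β4 →R1  (closing 1-jn rule on J1)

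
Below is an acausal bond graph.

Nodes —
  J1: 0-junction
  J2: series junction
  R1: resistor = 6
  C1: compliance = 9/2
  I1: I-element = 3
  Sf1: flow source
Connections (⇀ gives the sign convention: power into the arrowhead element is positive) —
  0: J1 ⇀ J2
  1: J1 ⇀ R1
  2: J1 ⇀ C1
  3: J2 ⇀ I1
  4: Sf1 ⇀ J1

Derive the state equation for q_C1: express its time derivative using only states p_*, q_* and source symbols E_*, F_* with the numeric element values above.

dq_C1/dt = F_Sf1 - p_I1/3 - q_C1/27

#4 stroke→Sf1  (Sf1 fixes flow; stroke at Sf1)
#2 stroke→J1  (C1 outputs effort q/C1)
#0 stroke→J2  (J1: bond 2 brought effort, rest push out)
#1 stroke→R1  (J1: bond 2 brought effort, rest push out)
#3 stroke→I1  (J2: last free bond brings flow in)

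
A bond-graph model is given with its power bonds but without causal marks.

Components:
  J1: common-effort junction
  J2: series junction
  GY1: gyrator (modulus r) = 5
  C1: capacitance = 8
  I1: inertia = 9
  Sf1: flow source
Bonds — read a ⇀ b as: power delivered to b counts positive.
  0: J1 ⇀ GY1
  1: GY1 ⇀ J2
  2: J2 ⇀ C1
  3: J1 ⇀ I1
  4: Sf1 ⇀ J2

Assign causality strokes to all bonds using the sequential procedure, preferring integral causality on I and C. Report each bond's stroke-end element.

β0 →J1
β1 →J2
β2 →J2
β3 →I1
β4 →Sf1

b4 |Sf1  (source Sf1 imposes f)
b1 |J2  (J2 flow already set via bond 4)
b2 |J2  (J2: bond 4 brought flow, rest push out)
b0 |J1  (GY1 both-in/both-out from 1)
b3 |I1  (common-e at J1 fixed by 0)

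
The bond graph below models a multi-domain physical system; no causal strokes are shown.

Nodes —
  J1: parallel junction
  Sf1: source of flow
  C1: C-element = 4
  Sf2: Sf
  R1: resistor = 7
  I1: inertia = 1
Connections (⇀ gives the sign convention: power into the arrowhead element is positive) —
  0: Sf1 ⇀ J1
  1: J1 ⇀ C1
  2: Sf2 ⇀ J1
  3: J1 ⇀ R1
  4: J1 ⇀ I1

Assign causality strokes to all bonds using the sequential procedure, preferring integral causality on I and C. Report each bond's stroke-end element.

β0 stroke at Sf1
β1 stroke at J1
β2 stroke at Sf2
β3 stroke at R1
β4 stroke at I1

#0 →Sf1  (Sf1 (Sf) sets flow on bond)
#2 →Sf2  (Sf2 (Sf) sets flow on bond)
#1 →J1  (C1 integral (e out))
#3 →R1  (common-e at J1 fixed by 1)
#4 →I1  (common-e at J1 fixed by 1)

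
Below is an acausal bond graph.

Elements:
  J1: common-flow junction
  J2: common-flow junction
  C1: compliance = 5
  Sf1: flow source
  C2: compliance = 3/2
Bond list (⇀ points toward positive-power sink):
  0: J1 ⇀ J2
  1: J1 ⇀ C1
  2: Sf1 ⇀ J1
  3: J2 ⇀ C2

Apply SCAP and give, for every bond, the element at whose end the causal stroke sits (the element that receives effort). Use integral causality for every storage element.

b2 |Sf1  (Sf1 fixes flow; stroke at Sf1)
b0 |J1  (common-f at J1 fixed by 2)
b1 |J1  (1-jn J1 has f-setter on 2)
b3 |J2  (J2 flow already set via bond 0)

b0 stroke→J1
b1 stroke→J1
b2 stroke→Sf1
b3 stroke→J2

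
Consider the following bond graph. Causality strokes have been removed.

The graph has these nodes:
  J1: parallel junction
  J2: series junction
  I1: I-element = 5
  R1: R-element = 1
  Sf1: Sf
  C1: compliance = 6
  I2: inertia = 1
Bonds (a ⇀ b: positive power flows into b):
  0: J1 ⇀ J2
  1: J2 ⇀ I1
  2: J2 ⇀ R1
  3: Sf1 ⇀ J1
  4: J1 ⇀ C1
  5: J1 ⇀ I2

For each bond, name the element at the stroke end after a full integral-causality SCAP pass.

bond 0 |J2
bond 1 |I1
bond 2 |J2
bond 3 |Sf1
bond 4 |J1
bond 5 |I2

b3 stroke at Sf1  (Sf1 (Sf) sets flow on bond)
b1 stroke at I1  (prefer integral on I1)
b0 stroke at J2  (common-f at J2 fixed by 1)
b2 stroke at J2  (J2: bond 1 brought flow, rest push out)
b4 stroke at J1  (C1 integral (e out))
b5 stroke at I2  (common-e at J1 fixed by 4)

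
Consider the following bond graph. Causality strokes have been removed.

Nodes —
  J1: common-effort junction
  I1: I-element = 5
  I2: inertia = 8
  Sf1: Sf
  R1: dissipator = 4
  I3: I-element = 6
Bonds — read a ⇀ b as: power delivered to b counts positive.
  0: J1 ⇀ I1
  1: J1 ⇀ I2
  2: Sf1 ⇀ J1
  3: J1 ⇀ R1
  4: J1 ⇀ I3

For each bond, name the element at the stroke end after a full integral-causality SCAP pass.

bond 2 |Sf1  (Sf1 fixes flow; stroke at Sf1)
bond 0 |I1  (prefer integral on I1)
bond 1 |I2  (I2 outputs flow p/I2)
bond 4 |I3  (I3: I, integral causality)
bond 3 |J1  (J1 needs exactly one e-in)

b0 |I1
b1 |I2
b2 |Sf1
b3 |J1
b4 |I3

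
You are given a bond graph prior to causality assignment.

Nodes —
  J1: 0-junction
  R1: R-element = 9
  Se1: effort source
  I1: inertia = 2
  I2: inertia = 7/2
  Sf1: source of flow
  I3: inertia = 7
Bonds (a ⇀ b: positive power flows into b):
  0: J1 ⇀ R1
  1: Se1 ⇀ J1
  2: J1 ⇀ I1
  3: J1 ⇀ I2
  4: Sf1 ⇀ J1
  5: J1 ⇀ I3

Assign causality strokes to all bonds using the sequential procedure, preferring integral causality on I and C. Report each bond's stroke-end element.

bond 0 stroke→R1
bond 1 stroke→J1
bond 2 stroke→I1
bond 3 stroke→I2
bond 4 stroke→Sf1
bond 5 stroke→I3

#1 stroke→J1  (source Se1 imposes e)
#4 stroke→Sf1  (Sf1: flow source, stroke at near end)
#0 stroke→R1  (J1 effort already set via bond 1)
#2 stroke→I1  (J1: bond 1 brought effort, rest push out)
#3 stroke→I2  (0-jn J1 has e-setter on 1)
#5 stroke→I3  (common-e at J1 fixed by 1)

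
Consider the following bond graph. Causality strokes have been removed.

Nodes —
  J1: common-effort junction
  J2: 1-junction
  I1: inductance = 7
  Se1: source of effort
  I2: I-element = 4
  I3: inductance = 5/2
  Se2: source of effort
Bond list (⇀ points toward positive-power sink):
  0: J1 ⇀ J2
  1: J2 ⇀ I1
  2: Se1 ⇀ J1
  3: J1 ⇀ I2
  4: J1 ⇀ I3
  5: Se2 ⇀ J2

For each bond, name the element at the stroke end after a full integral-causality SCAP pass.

b0 |J2
b1 |I1
b2 |J1
b3 |I2
b4 |I3
b5 |J2

bond 2 →J1  (source Se1 imposes e)
bond 5 →J2  (source Se2 imposes e)
bond 0 →J2  (J1: bond 2 brought effort, rest push out)
bond 3 →I2  (0-jn J1 has e-setter on 2)
bond 4 →I3  (common-e at J1 fixed by 2)
bond 1 →I1  (only one flow-in slot at J2)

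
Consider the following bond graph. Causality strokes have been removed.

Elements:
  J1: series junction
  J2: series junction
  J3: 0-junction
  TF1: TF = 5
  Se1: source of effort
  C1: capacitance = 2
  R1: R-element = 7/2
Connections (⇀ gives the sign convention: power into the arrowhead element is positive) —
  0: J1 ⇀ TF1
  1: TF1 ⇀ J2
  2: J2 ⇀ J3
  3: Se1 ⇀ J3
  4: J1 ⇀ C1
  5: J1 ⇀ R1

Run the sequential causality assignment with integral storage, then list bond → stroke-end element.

bond 0 stroke→J1
bond 1 stroke→TF1
bond 2 stroke→J2
bond 3 stroke→J3
bond 4 stroke→J1
bond 5 stroke→R1

b3 →J3  (Se1 (Se) sets effort on bond)
b2 →J2  (0-jn J3 has e-setter on 3)
b1 →TF1  (J2 needs exactly one f-in)
b0 →J1  (through TF1, causality passes straight; one stroke at TF1)
b4 →J1  (C1: C, integral causality)
b5 →R1  (J1: last free bond brings flow in)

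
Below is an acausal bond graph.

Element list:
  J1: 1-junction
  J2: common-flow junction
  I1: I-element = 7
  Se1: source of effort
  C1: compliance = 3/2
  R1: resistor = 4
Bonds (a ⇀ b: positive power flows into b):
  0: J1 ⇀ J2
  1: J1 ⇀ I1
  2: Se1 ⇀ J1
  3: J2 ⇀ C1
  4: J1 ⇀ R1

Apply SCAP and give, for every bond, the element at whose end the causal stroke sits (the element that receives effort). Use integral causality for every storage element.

b0 |J1
b1 |I1
b2 |J1
b3 |J2
b4 |J1

#2 |J1  (source Se1 imposes e)
#1 |I1  (prefer integral on I1)
#0 |J1  (1-jn J1 has f-setter on 1)
#4 |J1  (J1: bond 1 brought flow, rest push out)
#3 |J2  (common-f at J2 fixed by 0)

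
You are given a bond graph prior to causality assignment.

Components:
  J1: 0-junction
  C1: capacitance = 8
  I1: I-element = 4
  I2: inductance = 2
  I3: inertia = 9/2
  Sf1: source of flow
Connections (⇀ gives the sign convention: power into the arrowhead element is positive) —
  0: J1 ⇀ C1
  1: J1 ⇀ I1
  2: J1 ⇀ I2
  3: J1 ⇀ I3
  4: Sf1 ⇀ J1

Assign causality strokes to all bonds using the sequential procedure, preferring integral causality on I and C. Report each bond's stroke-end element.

b0 |J1
b1 |I1
b2 |I2
b3 |I3
b4 |Sf1

bond 4 →Sf1  (Sf1 (Sf) sets flow on bond)
bond 0 →J1  (C1 outputs effort q/C1)
bond 1 →I1  (J1 effort already set via bond 0)
bond 2 →I2  (0-jn J1 has e-setter on 0)
bond 3 →I3  (J1: bond 0 brought effort, rest push out)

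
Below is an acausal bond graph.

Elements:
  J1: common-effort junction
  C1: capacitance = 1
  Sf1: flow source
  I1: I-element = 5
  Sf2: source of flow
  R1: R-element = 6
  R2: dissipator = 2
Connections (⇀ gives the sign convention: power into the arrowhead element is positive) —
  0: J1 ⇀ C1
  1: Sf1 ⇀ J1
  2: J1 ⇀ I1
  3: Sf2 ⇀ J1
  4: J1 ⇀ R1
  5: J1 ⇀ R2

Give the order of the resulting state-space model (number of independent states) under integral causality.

#1 stroke at Sf1  (Sf1 (Sf) sets flow on bond)
#3 stroke at Sf2  (Sf2 fixes flow; stroke at Sf2)
#0 stroke at J1  (C1: C, integral causality)
#2 stroke at I1  (J1 effort already set via bond 0)
#4 stroke at R1  (common-e at J1 fixed by 0)
#5 stroke at R2  (J1: bond 0 brought effort, rest push out)

2  (C1, I1 all integral)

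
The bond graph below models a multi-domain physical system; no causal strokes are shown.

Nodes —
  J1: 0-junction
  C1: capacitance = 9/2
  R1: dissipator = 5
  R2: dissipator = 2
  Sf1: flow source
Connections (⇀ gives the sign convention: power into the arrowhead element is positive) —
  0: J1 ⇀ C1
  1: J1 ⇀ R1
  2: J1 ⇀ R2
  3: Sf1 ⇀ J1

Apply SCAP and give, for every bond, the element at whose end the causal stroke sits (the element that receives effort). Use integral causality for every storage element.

bond 3 →Sf1  (Sf1: flow source, stroke at near end)
bond 0 →J1  (prefer integral on C1)
bond 1 →R1  (J1: bond 0 brought effort, rest push out)
bond 2 →R2  (common-e at J1 fixed by 0)

#0 |J1
#1 |R1
#2 |R2
#3 |Sf1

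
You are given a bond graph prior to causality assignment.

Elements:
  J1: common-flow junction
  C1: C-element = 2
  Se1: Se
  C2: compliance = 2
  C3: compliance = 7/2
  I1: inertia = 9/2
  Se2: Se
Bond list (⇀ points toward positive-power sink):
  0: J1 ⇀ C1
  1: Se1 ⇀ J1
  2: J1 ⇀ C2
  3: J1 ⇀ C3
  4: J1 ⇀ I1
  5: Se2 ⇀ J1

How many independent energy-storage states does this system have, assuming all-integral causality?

4  (C1, C2, C3, I1 all integral)

b1 |J1  (source Se1 imposes e)
b5 |J1  (Se2: effort source, stroke at far end)
b0 |J1  (prefer integral on C1)
b2 |J1  (C2: C, integral causality)
b3 |J1  (prefer integral on C3)
b4 |I1  (J1 needs exactly one f-in)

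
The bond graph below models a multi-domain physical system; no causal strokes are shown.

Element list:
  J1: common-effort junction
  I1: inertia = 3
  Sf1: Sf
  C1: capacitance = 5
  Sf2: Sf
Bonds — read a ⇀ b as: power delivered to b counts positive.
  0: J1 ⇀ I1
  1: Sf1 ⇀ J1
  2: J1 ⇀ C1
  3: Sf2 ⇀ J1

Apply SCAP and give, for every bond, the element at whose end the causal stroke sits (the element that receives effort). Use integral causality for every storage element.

bond 1 stroke→Sf1  (Sf1: flow source, stroke at near end)
bond 3 stroke→Sf2  (Sf2 (Sf) sets flow on bond)
bond 0 stroke→I1  (prefer integral on I1)
bond 2 stroke→J1  (J1 needs exactly one e-in)

#0 stroke→I1
#1 stroke→Sf1
#2 stroke→J1
#3 stroke→Sf2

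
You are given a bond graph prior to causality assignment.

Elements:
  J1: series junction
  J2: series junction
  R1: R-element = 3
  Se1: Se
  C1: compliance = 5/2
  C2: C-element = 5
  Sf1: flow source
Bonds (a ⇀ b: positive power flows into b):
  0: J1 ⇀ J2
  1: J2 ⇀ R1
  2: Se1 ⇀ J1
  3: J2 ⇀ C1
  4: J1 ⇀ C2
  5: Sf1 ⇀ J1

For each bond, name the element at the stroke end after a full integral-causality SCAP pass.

b2 stroke at J1  (source Se1 imposes e)
b5 stroke at Sf1  (Sf1: flow source, stroke at near end)
b0 stroke at J1  (common-f at J1 fixed by 5)
b4 stroke at J1  (J1: bond 5 brought flow, rest push out)
b1 stroke at J2  (J2 flow already set via bond 0)
b3 stroke at J2  (J2: bond 0 brought flow, rest push out)

b0 stroke at J1
b1 stroke at J2
b2 stroke at J1
b3 stroke at J2
b4 stroke at J1
b5 stroke at Sf1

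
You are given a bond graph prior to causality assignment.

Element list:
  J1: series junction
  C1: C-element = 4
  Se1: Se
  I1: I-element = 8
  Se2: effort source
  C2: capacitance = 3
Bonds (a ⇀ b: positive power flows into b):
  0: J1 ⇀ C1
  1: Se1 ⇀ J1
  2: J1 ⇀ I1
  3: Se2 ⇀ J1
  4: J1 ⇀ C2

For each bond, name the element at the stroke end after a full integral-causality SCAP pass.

#0 |J1
#1 |J1
#2 |I1
#3 |J1
#4 |J1

bond 1 →J1  (Se1 fixes effort; stroke away)
bond 3 →J1  (Se2: effort source, stroke at far end)
bond 0 →J1  (prefer integral on C1)
bond 2 →I1  (I1 outputs flow p/I1)
bond 4 →J1  (J1 flow already set via bond 2)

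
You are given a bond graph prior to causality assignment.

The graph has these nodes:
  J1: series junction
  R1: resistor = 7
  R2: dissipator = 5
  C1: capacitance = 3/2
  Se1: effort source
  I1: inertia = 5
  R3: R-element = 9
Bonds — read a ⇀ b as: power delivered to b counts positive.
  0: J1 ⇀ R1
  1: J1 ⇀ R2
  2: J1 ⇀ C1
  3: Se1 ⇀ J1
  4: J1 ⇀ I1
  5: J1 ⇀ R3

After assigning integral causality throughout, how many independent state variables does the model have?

#3 |J1  (Se1: effort source, stroke at far end)
#2 |J1  (prefer integral on C1)
#4 |I1  (I1 integral (f out))
#0 |J1  (J1 flow already set via bond 4)
#1 |J1  (common-f at J1 fixed by 4)
#5 |J1  (common-f at J1 fixed by 4)

2  (C1, I1 all integral)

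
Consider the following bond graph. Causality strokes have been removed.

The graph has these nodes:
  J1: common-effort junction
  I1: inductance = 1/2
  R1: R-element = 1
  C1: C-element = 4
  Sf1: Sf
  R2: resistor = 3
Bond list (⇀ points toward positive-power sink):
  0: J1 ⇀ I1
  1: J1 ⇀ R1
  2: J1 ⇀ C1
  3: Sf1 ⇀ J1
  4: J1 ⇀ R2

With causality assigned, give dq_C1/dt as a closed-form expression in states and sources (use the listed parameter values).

dq_C1/dt = F_Sf1 - 2*p_I1 - q_C1/3

β3 →Sf1  (Sf1: flow source, stroke at near end)
β0 →I1  (I1 outputs flow p/I1)
β2 →J1  (C1 outputs effort q/C1)
β1 →R1  (J1 effort already set via bond 2)
β4 →R2  (J1 effort already set via bond 2)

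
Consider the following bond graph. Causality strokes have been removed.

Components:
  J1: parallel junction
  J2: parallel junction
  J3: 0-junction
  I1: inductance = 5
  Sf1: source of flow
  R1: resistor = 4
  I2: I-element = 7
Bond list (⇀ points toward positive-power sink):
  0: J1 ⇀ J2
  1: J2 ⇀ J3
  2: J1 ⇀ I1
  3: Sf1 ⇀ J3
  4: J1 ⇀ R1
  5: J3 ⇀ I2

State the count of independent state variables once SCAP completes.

#3 stroke at Sf1  (source Sf1 imposes f)
#2 stroke at I1  (I1 outputs flow p/I1)
#5 stroke at I2  (I2 outputs flow p/I2)
#1 stroke at J3  (closing 0-jn rule on J3)
#0 stroke at J2  (only one effort-in slot at J2)
#4 stroke at J1  (J1 needs exactly one e-in)

2  (I1, I2 all integral)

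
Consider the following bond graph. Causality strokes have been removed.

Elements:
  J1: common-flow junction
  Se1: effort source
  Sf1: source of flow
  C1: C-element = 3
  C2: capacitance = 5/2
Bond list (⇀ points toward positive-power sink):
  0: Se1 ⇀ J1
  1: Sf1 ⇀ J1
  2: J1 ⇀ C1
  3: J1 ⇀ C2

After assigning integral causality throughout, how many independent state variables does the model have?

2  (C1, C2 all integral)

bond 0 →J1  (Se1: effort source, stroke at far end)
bond 1 →Sf1  (Sf1: flow source, stroke at near end)
bond 2 →J1  (1-jn J1 has f-setter on 1)
bond 3 →J1  (1-jn J1 has f-setter on 1)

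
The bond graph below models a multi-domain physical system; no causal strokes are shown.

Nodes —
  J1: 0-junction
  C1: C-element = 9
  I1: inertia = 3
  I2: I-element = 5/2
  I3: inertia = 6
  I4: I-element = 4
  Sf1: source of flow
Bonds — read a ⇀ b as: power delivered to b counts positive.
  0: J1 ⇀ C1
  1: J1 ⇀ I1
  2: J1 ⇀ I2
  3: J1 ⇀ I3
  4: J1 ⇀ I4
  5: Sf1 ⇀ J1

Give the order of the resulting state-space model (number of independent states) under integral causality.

b5 →Sf1  (source Sf1 imposes f)
b0 →J1  (C1 outputs effort q/C1)
b1 →I1  (J1: bond 0 brought effort, rest push out)
b2 →I2  (common-e at J1 fixed by 0)
b3 →I3  (common-e at J1 fixed by 0)
b4 →I4  (J1 effort already set via bond 0)

5  (C1, I1, I2, I3, I4 all integral)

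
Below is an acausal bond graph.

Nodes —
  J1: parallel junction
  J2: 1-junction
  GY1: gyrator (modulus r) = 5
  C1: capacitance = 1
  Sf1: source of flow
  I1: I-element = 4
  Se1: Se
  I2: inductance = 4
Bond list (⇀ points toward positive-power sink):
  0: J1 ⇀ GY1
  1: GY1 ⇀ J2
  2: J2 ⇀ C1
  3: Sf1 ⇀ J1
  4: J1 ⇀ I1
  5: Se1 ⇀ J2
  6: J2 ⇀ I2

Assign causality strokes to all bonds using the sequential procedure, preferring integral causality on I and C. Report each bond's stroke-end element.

bond 3 stroke→Sf1  (source Sf1 imposes f)
bond 5 stroke→J2  (Se1 (Se) sets effort on bond)
bond 2 stroke→J2  (C1 integral (e out))
bond 4 stroke→I1  (I1 integral (f out))
bond 0 stroke→J1  (only one effort-in slot at J1)
bond 1 stroke→J2  (GY GY1: same side as bond 0)
bond 6 stroke→I2  (J2 needs exactly one f-in)

bond 0 →J1
bond 1 →J2
bond 2 →J2
bond 3 →Sf1
bond 4 →I1
bond 5 →J2
bond 6 →I2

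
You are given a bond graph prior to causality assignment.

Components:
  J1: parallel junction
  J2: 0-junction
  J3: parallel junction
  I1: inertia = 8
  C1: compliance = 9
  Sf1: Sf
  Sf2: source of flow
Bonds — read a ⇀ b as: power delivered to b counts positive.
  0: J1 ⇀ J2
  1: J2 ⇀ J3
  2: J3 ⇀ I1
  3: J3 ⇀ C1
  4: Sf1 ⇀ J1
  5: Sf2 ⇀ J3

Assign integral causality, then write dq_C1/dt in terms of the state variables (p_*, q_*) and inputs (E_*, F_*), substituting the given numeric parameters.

dq_C1/dt = F_Sf1 + F_Sf2 - p_I1/8

#4 stroke→Sf1  (Sf1 fixes flow; stroke at Sf1)
#5 stroke→Sf2  (source Sf2 imposes f)
#0 stroke→J1  (J1 needs exactly one e-in)
#1 stroke→J2  (only one effort-in slot at J2)
#2 stroke→I1  (prefer integral on I1)
#3 stroke→J3  (closing 0-jn rule on J3)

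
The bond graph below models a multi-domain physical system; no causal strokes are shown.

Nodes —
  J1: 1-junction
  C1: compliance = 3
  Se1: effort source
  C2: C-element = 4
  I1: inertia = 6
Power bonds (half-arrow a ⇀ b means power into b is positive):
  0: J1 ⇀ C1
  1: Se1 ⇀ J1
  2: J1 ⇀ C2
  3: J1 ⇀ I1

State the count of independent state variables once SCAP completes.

3  (C1, C2, I1 all integral)

#1 |J1  (Se1 (Se) sets effort on bond)
#0 |J1  (C1 integral (e out))
#2 |J1  (C2 outputs effort q/C2)
#3 |I1  (J1 needs exactly one f-in)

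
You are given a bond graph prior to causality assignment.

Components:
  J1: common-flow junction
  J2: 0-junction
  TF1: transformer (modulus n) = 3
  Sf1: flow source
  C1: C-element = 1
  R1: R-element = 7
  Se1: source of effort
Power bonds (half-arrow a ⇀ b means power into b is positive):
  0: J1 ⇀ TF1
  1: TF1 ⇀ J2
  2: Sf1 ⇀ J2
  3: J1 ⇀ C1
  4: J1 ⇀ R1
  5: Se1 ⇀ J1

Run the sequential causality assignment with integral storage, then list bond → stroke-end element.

#2 →Sf1  (source Sf1 imposes f)
#5 →J1  (Se1 (Se) sets effort on bond)
#1 →J2  (J2 needs exactly one e-in)
#0 →TF1  (through TF1, causality passes straight; one stroke at TF1)
#3 →J1  (J1 flow already set via bond 0)
#4 →J1  (J1: bond 0 brought flow, rest push out)

β0 stroke at TF1
β1 stroke at J2
β2 stroke at Sf1
β3 stroke at J1
β4 stroke at J1
β5 stroke at J1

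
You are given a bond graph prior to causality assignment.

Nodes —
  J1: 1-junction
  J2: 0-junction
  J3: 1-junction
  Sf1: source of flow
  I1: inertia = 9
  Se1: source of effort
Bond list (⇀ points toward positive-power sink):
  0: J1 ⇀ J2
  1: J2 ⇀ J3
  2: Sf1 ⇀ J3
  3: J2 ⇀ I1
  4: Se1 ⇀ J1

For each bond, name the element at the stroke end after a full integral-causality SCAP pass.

β2 stroke→Sf1  (Sf1 (Sf) sets flow on bond)
β4 stroke→J1  (Se1: effort source, stroke at far end)
β0 stroke→J2  (closing 1-jn rule on J1)
β1 stroke→J3  (J2 effort already set via bond 0)
β3 stroke→I1  (J2: bond 0 brought effort, rest push out)

β0 |J2
β1 |J3
β2 |Sf1
β3 |I1
β4 |J1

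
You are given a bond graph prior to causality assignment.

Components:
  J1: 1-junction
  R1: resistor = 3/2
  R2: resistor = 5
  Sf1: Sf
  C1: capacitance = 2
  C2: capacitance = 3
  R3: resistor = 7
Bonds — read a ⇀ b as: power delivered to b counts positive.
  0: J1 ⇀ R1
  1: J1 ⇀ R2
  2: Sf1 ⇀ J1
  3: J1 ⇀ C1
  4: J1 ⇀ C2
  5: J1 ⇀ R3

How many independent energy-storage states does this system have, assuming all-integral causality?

bond 2 →Sf1  (Sf1 fixes flow; stroke at Sf1)
bond 0 →J1  (J1 flow already set via bond 2)
bond 1 →J1  (1-jn J1 has f-setter on 2)
bond 3 →J1  (J1 flow already set via bond 2)
bond 4 →J1  (J1: bond 2 brought flow, rest push out)
bond 5 →J1  (J1 flow already set via bond 2)

2  (C1, C2 all integral)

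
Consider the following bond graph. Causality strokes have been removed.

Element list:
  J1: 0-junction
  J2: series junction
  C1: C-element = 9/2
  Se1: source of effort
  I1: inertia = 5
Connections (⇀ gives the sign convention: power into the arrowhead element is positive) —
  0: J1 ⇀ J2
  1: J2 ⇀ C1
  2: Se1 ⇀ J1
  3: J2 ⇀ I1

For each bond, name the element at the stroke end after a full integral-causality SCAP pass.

bond 0 |J2
bond 1 |J2
bond 2 |J1
bond 3 |I1

β2 |J1  (Se1 fixes effort; stroke away)
β0 |J2  (J1 effort already set via bond 2)
β1 |J2  (C1: C, integral causality)
β3 |I1  (J2 needs exactly one f-in)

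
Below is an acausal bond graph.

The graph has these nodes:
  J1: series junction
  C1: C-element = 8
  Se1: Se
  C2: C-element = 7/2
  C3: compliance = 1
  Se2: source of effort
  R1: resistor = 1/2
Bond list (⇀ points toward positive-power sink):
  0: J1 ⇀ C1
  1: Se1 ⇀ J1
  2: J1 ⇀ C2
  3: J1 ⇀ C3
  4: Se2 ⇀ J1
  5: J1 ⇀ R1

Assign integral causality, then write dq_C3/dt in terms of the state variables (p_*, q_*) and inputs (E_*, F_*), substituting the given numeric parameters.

dq_C3/dt = 2*E_Se1 + 2*E_Se2 - q_C1/4 - 4*q_C2/7 - 2*q_C3

#1 stroke→J1  (source Se1 imposes e)
#4 stroke→J1  (Se2 (Se) sets effort on bond)
#0 stroke→J1  (C1 outputs effort q/C1)
#2 stroke→J1  (C2 outputs effort q/C2)
#3 stroke→J1  (C3 integral (e out))
#5 stroke→R1  (only one flow-in slot at J1)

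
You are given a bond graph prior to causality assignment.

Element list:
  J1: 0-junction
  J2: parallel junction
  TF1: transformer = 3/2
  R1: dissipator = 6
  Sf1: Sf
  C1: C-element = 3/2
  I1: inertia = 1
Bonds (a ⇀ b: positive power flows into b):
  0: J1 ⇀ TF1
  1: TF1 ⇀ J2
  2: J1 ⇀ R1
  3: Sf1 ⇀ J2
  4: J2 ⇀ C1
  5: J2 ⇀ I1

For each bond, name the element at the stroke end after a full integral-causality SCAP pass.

β3 →Sf1  (Sf1 fixes flow; stroke at Sf1)
β4 →J2  (prefer integral on C1)
β1 →TF1  (0-jn J2 has e-setter on 4)
β5 →I1  (J2: bond 4 brought effort, rest push out)
β0 →J1  (through TF1, causality passes straight; one stroke at TF1)
β2 →R1  (common-e at J1 fixed by 0)

bond 0 stroke at J1
bond 1 stroke at TF1
bond 2 stroke at R1
bond 3 stroke at Sf1
bond 4 stroke at J2
bond 5 stroke at I1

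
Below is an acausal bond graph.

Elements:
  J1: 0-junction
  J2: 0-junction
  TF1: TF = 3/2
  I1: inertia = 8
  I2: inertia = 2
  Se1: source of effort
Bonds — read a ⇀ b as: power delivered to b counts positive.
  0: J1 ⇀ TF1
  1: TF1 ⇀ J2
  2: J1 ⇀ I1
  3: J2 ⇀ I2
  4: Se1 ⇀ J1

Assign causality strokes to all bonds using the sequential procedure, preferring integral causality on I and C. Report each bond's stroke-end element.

β4 |J1  (Se1: effort source, stroke at far end)
β0 |TF1  (0-jn J1 has e-setter on 4)
β2 |I1  (J1 effort already set via bond 4)
β1 |J2  (through TF1, causality passes straight; one stroke at TF1)
β3 |I2  (J2 effort already set via bond 1)

bond 0 stroke→TF1
bond 1 stroke→J2
bond 2 stroke→I1
bond 3 stroke→I2
bond 4 stroke→J1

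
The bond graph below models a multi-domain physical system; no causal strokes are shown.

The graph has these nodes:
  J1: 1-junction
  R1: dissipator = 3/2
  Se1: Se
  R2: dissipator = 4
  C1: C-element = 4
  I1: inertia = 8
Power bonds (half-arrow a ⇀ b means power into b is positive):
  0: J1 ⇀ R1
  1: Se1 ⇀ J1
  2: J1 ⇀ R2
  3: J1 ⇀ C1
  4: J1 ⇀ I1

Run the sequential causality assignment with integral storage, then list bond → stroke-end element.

#1 stroke at J1  (Se1: effort source, stroke at far end)
#3 stroke at J1  (prefer integral on C1)
#4 stroke at I1  (I1 outputs flow p/I1)
#0 stroke at J1  (common-f at J1 fixed by 4)
#2 stroke at J1  (J1 flow already set via bond 4)

bond 0 stroke→J1
bond 1 stroke→J1
bond 2 stroke→J1
bond 3 stroke→J1
bond 4 stroke→I1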